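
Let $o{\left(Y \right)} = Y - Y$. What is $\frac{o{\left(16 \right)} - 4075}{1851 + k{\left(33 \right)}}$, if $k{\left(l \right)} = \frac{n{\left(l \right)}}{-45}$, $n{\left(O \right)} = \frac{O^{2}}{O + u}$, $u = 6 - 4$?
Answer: $- \frac{713125}{323804} \approx -2.2023$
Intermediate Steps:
$u = 2$
$n{\left(O \right)} = \frac{O^{2}}{2 + O}$ ($n{\left(O \right)} = \frac{O^{2}}{O + 2} = \frac{O^{2}}{2 + O}$)
$o{\left(Y \right)} = 0$
$k{\left(l \right)} = - \frac{l^{2}}{45 \left(2 + l\right)}$ ($k{\left(l \right)} = \frac{l^{2} \frac{1}{2 + l}}{-45} = \frac{l^{2}}{2 + l} \left(- \frac{1}{45}\right) = - \frac{l^{2}}{45 \left(2 + l\right)}$)
$\frac{o{\left(16 \right)} - 4075}{1851 + k{\left(33 \right)}} = \frac{0 - 4075}{1851 - \frac{33^{2}}{90 + 45 \cdot 33}} = - \frac{4075}{1851 - \frac{1089}{90 + 1485}} = - \frac{4075}{1851 - \frac{1089}{1575}} = - \frac{4075}{1851 - 1089 \cdot \frac{1}{1575}} = - \frac{4075}{1851 - \frac{121}{175}} = - \frac{4075}{\frac{323804}{175}} = \left(-4075\right) \frac{175}{323804} = - \frac{713125}{323804}$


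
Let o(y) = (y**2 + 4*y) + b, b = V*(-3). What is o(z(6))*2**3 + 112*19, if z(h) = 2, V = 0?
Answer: 2224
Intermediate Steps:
b = 0 (b = 0*(-3) = 0)
o(y) = y**2 + 4*y (o(y) = (y**2 + 4*y) + 0 = y**2 + 4*y)
o(z(6))*2**3 + 112*19 = (2*(4 + 2))*2**3 + 112*19 = (2*6)*8 + 2128 = 12*8 + 2128 = 96 + 2128 = 2224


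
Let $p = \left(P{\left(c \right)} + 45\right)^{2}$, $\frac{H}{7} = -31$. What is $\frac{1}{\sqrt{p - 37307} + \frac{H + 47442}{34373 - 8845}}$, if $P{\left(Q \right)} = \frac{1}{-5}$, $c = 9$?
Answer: $\frac{30138995000}{575161630216841} - \frac{3258393920 i \sqrt{882499}}{575161630216841} \approx 5.2401 \cdot 10^{-5} - 0.0053219 i$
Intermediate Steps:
$H = -217$ ($H = 7 \left(-31\right) = -217$)
$P{\left(Q \right)} = - \frac{1}{5}$
$p = \frac{50176}{25}$ ($p = \left(- \frac{1}{5} + 45\right)^{2} = \left(\frac{224}{5}\right)^{2} = \frac{50176}{25} \approx 2007.0$)
$\frac{1}{\sqrt{p - 37307} + \frac{H + 47442}{34373 - 8845}} = \frac{1}{\sqrt{\frac{50176}{25} - 37307} + \frac{-217 + 47442}{34373 - 8845}} = \frac{1}{\sqrt{- \frac{882499}{25}} + \frac{47225}{25528}} = \frac{1}{\frac{i \sqrt{882499}}{5} + 47225 \cdot \frac{1}{25528}} = \frac{1}{\frac{i \sqrt{882499}}{5} + \frac{47225}{25528}} = \frac{1}{\frac{47225}{25528} + \frac{i \sqrt{882499}}{5}}$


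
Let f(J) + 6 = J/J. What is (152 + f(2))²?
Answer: 21609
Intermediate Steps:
f(J) = -5 (f(J) = -6 + J/J = -6 + 1 = -5)
(152 + f(2))² = (152 - 5)² = 147² = 21609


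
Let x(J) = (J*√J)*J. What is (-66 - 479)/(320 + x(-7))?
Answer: -174400/119207 + 26705*I*√7/119207 ≈ -1.463 + 0.59271*I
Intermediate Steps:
x(J) = J^(5/2) (x(J) = J^(3/2)*J = J^(5/2))
(-66 - 479)/(320 + x(-7)) = (-66 - 479)/(320 + (-7)^(5/2)) = -545/(320 + 49*I*√7)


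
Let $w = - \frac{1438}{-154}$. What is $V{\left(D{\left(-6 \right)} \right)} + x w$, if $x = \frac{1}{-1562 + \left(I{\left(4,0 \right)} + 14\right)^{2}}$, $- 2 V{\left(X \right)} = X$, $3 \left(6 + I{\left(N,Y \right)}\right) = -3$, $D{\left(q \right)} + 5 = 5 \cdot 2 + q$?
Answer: $\frac{115063}{233002} \approx 0.49383$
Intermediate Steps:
$D{\left(q \right)} = 5 + q$ ($D{\left(q \right)} = -5 + \left(5 \cdot 2 + q\right) = -5 + \left(10 + q\right) = 5 + q$)
$I{\left(N,Y \right)} = -7$ ($I{\left(N,Y \right)} = -6 + \frac{1}{3} \left(-3\right) = -6 - 1 = -7$)
$V{\left(X \right)} = - \frac{X}{2}$
$w = \frac{719}{77}$ ($w = \left(-1438\right) \left(- \frac{1}{154}\right) = \frac{719}{77} \approx 9.3377$)
$x = - \frac{1}{1513}$ ($x = \frac{1}{-1562 + \left(-7 + 14\right)^{2}} = \frac{1}{-1562 + 7^{2}} = \frac{1}{-1562 + 49} = \frac{1}{-1513} = - \frac{1}{1513} \approx -0.00066094$)
$V{\left(D{\left(-6 \right)} \right)} + x w = - \frac{5 - 6}{2} - \frac{719}{116501} = \left(- \frac{1}{2}\right) \left(-1\right) - \frac{719}{116501} = \frac{1}{2} - \frac{719}{116501} = \frac{115063}{233002}$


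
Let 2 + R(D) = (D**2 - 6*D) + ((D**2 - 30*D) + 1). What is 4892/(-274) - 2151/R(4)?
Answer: 18289/15481 ≈ 1.1814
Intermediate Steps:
R(D) = -1 - 36*D + 2*D**2 (R(D) = -2 + ((D**2 - 6*D) + ((D**2 - 30*D) + 1)) = -2 + ((D**2 - 6*D) + (1 + D**2 - 30*D)) = -2 + (1 - 36*D + 2*D**2) = -1 - 36*D + 2*D**2)
4892/(-274) - 2151/R(4) = 4892/(-274) - 2151/(-1 - 36*4 + 2*4**2) = 4892*(-1/274) - 2151/(-1 - 144 + 2*16) = -2446/137 - 2151/(-1 - 144 + 32) = -2446/137 - 2151/(-113) = -2446/137 - 2151*(-1/113) = -2446/137 + 2151/113 = 18289/15481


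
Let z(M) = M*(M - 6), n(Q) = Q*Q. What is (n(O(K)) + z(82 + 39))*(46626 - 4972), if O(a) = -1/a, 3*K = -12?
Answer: 4636944107/8 ≈ 5.7962e+8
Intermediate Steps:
K = -4 (K = (1/3)*(-12) = -4)
n(Q) = Q**2
z(M) = M*(-6 + M)
(n(O(K)) + z(82 + 39))*(46626 - 4972) = ((-1/(-4))**2 + (82 + 39)*(-6 + (82 + 39)))*(46626 - 4972) = ((-1*(-1/4))**2 + 121*(-6 + 121))*41654 = ((1/4)**2 + 121*115)*41654 = (1/16 + 13915)*41654 = (222641/16)*41654 = 4636944107/8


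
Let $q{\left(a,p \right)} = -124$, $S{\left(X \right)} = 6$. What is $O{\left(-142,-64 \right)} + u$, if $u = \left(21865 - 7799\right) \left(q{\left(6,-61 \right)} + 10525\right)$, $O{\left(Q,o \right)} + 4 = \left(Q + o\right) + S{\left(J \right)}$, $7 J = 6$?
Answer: $146300262$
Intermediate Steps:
$J = \frac{6}{7}$ ($J = \frac{1}{7} \cdot 6 = \frac{6}{7} \approx 0.85714$)
$O{\left(Q,o \right)} = 2 + Q + o$ ($O{\left(Q,o \right)} = -4 + \left(\left(Q + o\right) + 6\right) = -4 + \left(6 + Q + o\right) = 2 + Q + o$)
$u = 146300466$ ($u = \left(21865 - 7799\right) \left(-124 + 10525\right) = 14066 \cdot 10401 = 146300466$)
$O{\left(-142,-64 \right)} + u = \left(2 - 142 - 64\right) + 146300466 = -204 + 146300466 = 146300262$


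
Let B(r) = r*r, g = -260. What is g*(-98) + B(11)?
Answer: 25601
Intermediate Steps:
B(r) = r²
g*(-98) + B(11) = -260*(-98) + 11² = 25480 + 121 = 25601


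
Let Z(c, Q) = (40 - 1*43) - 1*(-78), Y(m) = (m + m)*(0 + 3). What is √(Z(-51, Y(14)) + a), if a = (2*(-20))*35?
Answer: 5*I*√53 ≈ 36.401*I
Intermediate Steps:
Y(m) = 6*m (Y(m) = (2*m)*3 = 6*m)
a = -1400 (a = -40*35 = -1400)
Z(c, Q) = 75 (Z(c, Q) = (40 - 43) + 78 = -3 + 78 = 75)
√(Z(-51, Y(14)) + a) = √(75 - 1400) = √(-1325) = 5*I*√53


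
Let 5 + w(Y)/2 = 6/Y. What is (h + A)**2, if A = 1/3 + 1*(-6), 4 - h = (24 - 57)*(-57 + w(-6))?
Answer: 46730896/9 ≈ 5.1923e+6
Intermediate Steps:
w(Y) = -10 + 12/Y (w(Y) = -10 + 2*(6/Y) = -10 + 12/Y)
h = -2273 (h = 4 - (24 - 57)*(-57 + (-10 + 12/(-6))) = 4 - (-33)*(-57 + (-10 + 12*(-1/6))) = 4 - (-33)*(-57 + (-10 - 2)) = 4 - (-33)*(-57 - 12) = 4 - (-33)*(-69) = 4 - 1*2277 = 4 - 2277 = -2273)
A = -17/3 (A = 1*(1/3) - 6 = 1/3 - 6 = -17/3 ≈ -5.6667)
(h + A)**2 = (-2273 - 17/3)**2 = (-6836/3)**2 = 46730896/9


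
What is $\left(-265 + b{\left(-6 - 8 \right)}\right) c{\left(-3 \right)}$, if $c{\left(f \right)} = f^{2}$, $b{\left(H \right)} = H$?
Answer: $-2511$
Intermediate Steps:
$\left(-265 + b{\left(-6 - 8 \right)}\right) c{\left(-3 \right)} = \left(-265 - 14\right) \left(-3\right)^{2} = \left(-265 - 14\right) 9 = \left(-279\right) 9 = -2511$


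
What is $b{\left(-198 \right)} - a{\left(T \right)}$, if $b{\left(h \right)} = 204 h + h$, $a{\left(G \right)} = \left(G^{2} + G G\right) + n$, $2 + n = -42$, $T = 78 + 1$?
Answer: $-53028$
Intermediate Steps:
$T = 79$
$n = -44$ ($n = -2 - 42 = -44$)
$a{\left(G \right)} = -44 + 2 G^{2}$ ($a{\left(G \right)} = \left(G^{2} + G G\right) - 44 = \left(G^{2} + G^{2}\right) - 44 = 2 G^{2} - 44 = -44 + 2 G^{2}$)
$b{\left(h \right)} = 205 h$
$b{\left(-198 \right)} - a{\left(T \right)} = 205 \left(-198\right) - \left(-44 + 2 \cdot 79^{2}\right) = -40590 - \left(-44 + 2 \cdot 6241\right) = -40590 - \left(-44 + 12482\right) = -40590 - 12438 = -53028$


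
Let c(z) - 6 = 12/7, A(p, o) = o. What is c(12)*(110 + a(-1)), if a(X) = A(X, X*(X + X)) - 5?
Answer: 5778/7 ≈ 825.43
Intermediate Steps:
c(z) = 54/7 (c(z) = 6 + 12/7 = 54/7)
a(X) = -5 + 2*X**2 (a(X) = X*(X + X) - 5 = X*(2*X) - 5 = 2*X**2 - 5 = -5 + 2*X**2)
c(12)*(110 + a(-1)) = 54*(110 + (-5 + 2*(-1)**2))/7 = 54*(110 + (-5 + 2*1))/7 = 54*(110 + (-5 + 2))/7 = 54*(110 - 3)/7 = (54/7)*107 = 5778/7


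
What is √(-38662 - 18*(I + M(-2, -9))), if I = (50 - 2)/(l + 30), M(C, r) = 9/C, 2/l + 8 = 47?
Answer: 19*I*√9181741/293 ≈ 196.49*I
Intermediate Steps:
l = 2/39 (l = 2/(-8 + 47) = 2/39 ≈ 0.051282)
I = 468/293 (I = (50 - 2)/(2/39 + 30) = 48/(1172/39) = 48*(39/1172) = 468/293 ≈ 1.5973)
√(-38662 - 18*(I + M(-2, -9))) = √(-38662 - 18*(468/293 + 9/(-2))) = √(-38662 - 18*(468/293 + 9*(-½))) = √(-38662 - 18*(468/293 - 9/2)) = √(-38662 - 18*(-1701/586)) = √(-38662 + 15309/293) = √(-11312657/293) = 19*I*√9181741/293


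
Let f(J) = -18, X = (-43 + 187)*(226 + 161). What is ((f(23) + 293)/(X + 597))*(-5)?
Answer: -55/2253 ≈ -0.024412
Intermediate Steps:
X = 55728 (X = 144*387 = 55728)
((f(23) + 293)/(X + 597))*(-5) = ((-18 + 293)/(55728 + 597))*(-5) = (275/56325)*(-5) = (275*(1/56325))*(-5) = (11/2253)*(-5) = -55/2253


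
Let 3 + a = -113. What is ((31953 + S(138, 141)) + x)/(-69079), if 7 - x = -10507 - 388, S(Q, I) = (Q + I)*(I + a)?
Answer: -49830/69079 ≈ -0.72135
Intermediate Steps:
a = -116 (a = -3 - 113 = -116)
S(Q, I) = (-116 + I)*(I + Q) (S(Q, I) = (Q + I)*(I - 116) = (I + Q)*(-116 + I) = (-116 + I)*(I + Q))
x = 10902 (x = 7 - (-10507 - 388) = 7 - 1*(-10895) = 7 + 10895 = 10902)
((31953 + S(138, 141)) + x)/(-69079) = ((31953 + (141**2 - 116*141 - 116*138 + 141*138)) + 10902)/(-69079) = ((31953 + (19881 - 16356 - 16008 + 19458)) + 10902)*(-1/69079) = ((31953 + 6975) + 10902)*(-1/69079) = (38928 + 10902)*(-1/69079) = 49830*(-1/69079) = -49830/69079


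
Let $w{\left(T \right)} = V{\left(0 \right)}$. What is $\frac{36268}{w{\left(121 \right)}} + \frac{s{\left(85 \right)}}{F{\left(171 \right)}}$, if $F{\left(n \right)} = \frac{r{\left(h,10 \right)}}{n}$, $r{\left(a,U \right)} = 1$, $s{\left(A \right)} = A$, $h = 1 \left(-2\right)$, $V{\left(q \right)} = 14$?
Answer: $\frac{119879}{7} \approx 17126.0$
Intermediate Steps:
$h = -2$
$w{\left(T \right)} = 14$
$F{\left(n \right)} = \frac{1}{n}$ ($F{\left(n \right)} = 1 \frac{1}{n} = \frac{1}{n}$)
$\frac{36268}{w{\left(121 \right)}} + \frac{s{\left(85 \right)}}{F{\left(171 \right)}} = \frac{36268}{14} + \frac{85}{\frac{1}{171}} = 36268 \cdot \frac{1}{14} + 85 \frac{1}{\frac{1}{171}} = \frac{18134}{7} + 85 \cdot 171 = \frac{18134}{7} + 14535 = \frac{119879}{7}$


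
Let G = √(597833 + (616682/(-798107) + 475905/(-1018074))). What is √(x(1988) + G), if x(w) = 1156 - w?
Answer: √(-61032582868039369627985152 + 270843995306*√43854827433871561482980940882)/270843995306 ≈ 7.6684*I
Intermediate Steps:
G = √43854827433871561482980940882/270843995306 (G = √(597833 + (616682*(-1/798107) + 475905*(-1/1018074))) = √(597833 + (-616682/798107 - 158635/339358)) = √(597833 - 335883674101/270843995306) = √(161919142362097797/270843995306) = √43854827433871561482980940882/270843995306 ≈ 773.20)
√(x(1988) + G) = √((1156 - 1*1988) + √43854827433871561482980940882/270843995306) = √((1156 - 1988) + √43854827433871561482980940882/270843995306) = √(-832 + √43854827433871561482980940882/270843995306)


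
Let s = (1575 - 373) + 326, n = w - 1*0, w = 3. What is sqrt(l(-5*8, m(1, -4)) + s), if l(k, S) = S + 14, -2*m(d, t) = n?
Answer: sqrt(6162)/2 ≈ 39.249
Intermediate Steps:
n = 3 (n = 3 - 1*0 = 3 + 0 = 3)
m(d, t) = -3/2 (m(d, t) = -1/2*3 = -3/2)
l(k, S) = 14 + S
s = 1528 (s = 1202 + 326 = 1528)
sqrt(l(-5*8, m(1, -4)) + s) = sqrt((14 - 3/2) + 1528) = sqrt(25/2 + 1528) = sqrt(3081/2) = sqrt(6162)/2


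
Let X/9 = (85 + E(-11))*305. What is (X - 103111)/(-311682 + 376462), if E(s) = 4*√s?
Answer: 65107/32390 + 549*I*√11/3239 ≈ 2.0101 + 0.56216*I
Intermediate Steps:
X = 233325 + 10980*I*√11 (X = 9*((85 + 4*√(-11))*305) = 9*((85 + 4*(I*√11))*305) = 9*((85 + 4*I*√11)*305) = 9*(25925 + 1220*I*√11) = 233325 + 10980*I*√11 ≈ 2.3333e+5 + 36417.0*I)
(X - 103111)/(-311682 + 376462) = ((233325 + 10980*I*√11) - 103111)/(-311682 + 376462) = (130214 + 10980*I*√11)/64780 = (130214 + 10980*I*√11)*(1/64780) = 65107/32390 + 549*I*√11/3239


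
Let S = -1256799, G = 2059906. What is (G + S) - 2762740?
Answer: -1959633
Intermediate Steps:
(G + S) - 2762740 = (2059906 - 1256799) - 2762740 = 803107 - 2762740 = -1959633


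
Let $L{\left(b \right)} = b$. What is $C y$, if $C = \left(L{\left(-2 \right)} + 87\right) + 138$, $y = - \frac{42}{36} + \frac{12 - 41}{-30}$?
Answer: $- \frac{223}{5} \approx -44.6$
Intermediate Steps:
$y = - \frac{1}{5}$ ($y = \left(-42\right) \frac{1}{36} - - \frac{29}{30} = - \frac{7}{6} + \frac{29}{30} = - \frac{1}{5} \approx -0.2$)
$C = 223$ ($C = \left(-2 + 87\right) + 138 = 85 + 138 = 223$)
$C y = 223 \left(- \frac{1}{5}\right) = - \frac{223}{5}$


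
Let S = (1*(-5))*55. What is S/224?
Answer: -275/224 ≈ -1.2277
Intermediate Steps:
S = -275 (S = -5*55 = -275)
S/224 = -275/224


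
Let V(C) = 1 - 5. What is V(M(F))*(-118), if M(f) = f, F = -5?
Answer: 472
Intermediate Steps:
V(C) = -4
V(M(F))*(-118) = -4*(-118) = 472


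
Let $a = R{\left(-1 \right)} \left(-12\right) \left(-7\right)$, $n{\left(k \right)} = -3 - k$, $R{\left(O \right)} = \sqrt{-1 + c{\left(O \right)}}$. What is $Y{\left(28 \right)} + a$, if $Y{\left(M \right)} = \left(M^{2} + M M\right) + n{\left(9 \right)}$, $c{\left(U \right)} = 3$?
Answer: $1556 + 84 \sqrt{2} \approx 1674.8$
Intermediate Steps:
$R{\left(O \right)} = \sqrt{2}$ ($R{\left(O \right)} = \sqrt{-1 + 3} = \sqrt{2}$)
$Y{\left(M \right)} = -12 + 2 M^{2}$ ($Y{\left(M \right)} = \left(M^{2} + M M\right) - 12 = \left(M^{2} + M^{2}\right) - 12 = 2 M^{2} - 12 = -12 + 2 M^{2}$)
$a = 84 \sqrt{2}$ ($a = \sqrt{2} \left(-12\right) \left(-7\right) = - 12 \sqrt{2} \left(-7\right) = 84 \sqrt{2} \approx 118.79$)
$Y{\left(28 \right)} + a = \left(-12 + 2 \cdot 28^{2}\right) + 84 \sqrt{2} = \left(-12 + 2 \cdot 784\right) + 84 \sqrt{2} = \left(-12 + 1568\right) + 84 \sqrt{2} = 1556 + 84 \sqrt{2}$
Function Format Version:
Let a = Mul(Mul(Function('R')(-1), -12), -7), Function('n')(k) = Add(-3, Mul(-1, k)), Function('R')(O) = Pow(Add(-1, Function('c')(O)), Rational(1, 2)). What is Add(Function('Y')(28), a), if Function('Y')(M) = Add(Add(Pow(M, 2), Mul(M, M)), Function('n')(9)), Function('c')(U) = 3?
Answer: Add(1556, Mul(84, Pow(2, Rational(1, 2)))) ≈ 1674.8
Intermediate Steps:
Function('R')(O) = Pow(2, Rational(1, 2)) (Function('R')(O) = Pow(Add(-1, 3), Rational(1, 2)) = Pow(2, Rational(1, 2)))
Function('Y')(M) = Add(-12, Mul(2, Pow(M, 2))) (Function('Y')(M) = Add(Add(Pow(M, 2), Mul(M, M)), Add(-3, Mul(-1, 9))) = Add(Add(Pow(M, 2), Pow(M, 2)), Add(-3, -9)) = Add(Mul(2, Pow(M, 2)), -12) = Add(-12, Mul(2, Pow(M, 2))))
a = Mul(84, Pow(2, Rational(1, 2))) (a = Mul(Mul(Pow(2, Rational(1, 2)), -12), -7) = Mul(Mul(-12, Pow(2, Rational(1, 2))), -7) = Mul(84, Pow(2, Rational(1, 2))) ≈ 118.79)
Add(Function('Y')(28), a) = Add(Add(-12, Mul(2, Pow(28, 2))), Mul(84, Pow(2, Rational(1, 2)))) = Add(Add(-12, Mul(2, 784)), Mul(84, Pow(2, Rational(1, 2)))) = Add(Add(-12, 1568), Mul(84, Pow(2, Rational(1, 2)))) = Add(1556, Mul(84, Pow(2, Rational(1, 2))))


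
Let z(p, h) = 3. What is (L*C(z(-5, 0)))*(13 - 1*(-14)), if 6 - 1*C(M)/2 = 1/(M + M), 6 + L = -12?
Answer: -5670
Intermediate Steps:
L = -18 (L = -6 - 12 = -18)
C(M) = 12 - 1/M (C(M) = 12 - 2/(M + M) = 12 - 2*1/(2*M) = 12 - 1/M)
(L*C(z(-5, 0)))*(13 - 1*(-14)) = (-18*(12 - 1/3))*(13 - 1*(-14)) = (-18*(12 - 1*⅓))*(13 + 14) = -18*(12 - ⅓)*27 = -18*35/3*27 = -210*27 = -5670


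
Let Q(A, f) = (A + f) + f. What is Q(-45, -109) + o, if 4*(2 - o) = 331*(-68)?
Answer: 5366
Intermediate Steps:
o = 5629 (o = 2 - 331*(-68)/4 = 2 - ¼*(-22508) = 2 + 5627 = 5629)
Q(A, f) = A + 2*f
Q(-45, -109) + o = (-45 + 2*(-109)) + 5629 = (-45 - 218) + 5629 = -263 + 5629 = 5366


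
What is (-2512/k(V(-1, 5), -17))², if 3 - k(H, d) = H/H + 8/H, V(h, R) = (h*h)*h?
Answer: 1577536/25 ≈ 63101.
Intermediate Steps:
V(h, R) = h³ (V(h, R) = h²*h = h³)
k(H, d) = 2 - 8/H (k(H, d) = 3 - (H/H + 8/H) = 3 - (1 + 8/H) = 3 + (-1 - 8/H) = 2 - 8/H)
(-2512/k(V(-1, 5), -17))² = (-2512/(2 - 8/((-1)³)))² = (-2512/(2 - 8/(-1)))² = (-2512/(2 - 8*(-1)))² = (-2512/(2 + 8))² = (-2512/10)² = (-2512*⅒)² = (-1256/5)² = 1577536/25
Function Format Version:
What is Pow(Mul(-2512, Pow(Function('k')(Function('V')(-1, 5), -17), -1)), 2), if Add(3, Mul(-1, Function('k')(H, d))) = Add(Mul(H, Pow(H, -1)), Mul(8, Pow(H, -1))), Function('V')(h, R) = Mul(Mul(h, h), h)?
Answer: Rational(1577536, 25) ≈ 63101.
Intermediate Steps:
Function('V')(h, R) = Pow(h, 3) (Function('V')(h, R) = Mul(Pow(h, 2), h) = Pow(h, 3))
Function('k')(H, d) = Add(2, Mul(-8, Pow(H, -1))) (Function('k')(H, d) = Add(3, Mul(-1, Add(Mul(H, Pow(H, -1)), Mul(8, Pow(H, -1))))) = Add(3, Mul(-1, Add(1, Mul(8, Pow(H, -1))))) = Add(3, Add(-1, Mul(-8, Pow(H, -1)))) = Add(2, Mul(-8, Pow(H, -1))))
Pow(Mul(-2512, Pow(Function('k')(Function('V')(-1, 5), -17), -1)), 2) = Pow(Mul(-2512, Pow(Add(2, Mul(-8, Pow(Pow(-1, 3), -1))), -1)), 2) = Pow(Mul(-2512, Pow(Add(2, Mul(-8, Pow(-1, -1))), -1)), 2) = Pow(Mul(-2512, Pow(Add(2, Mul(-8, -1)), -1)), 2) = Pow(Mul(-2512, Pow(Add(2, 8), -1)), 2) = Pow(Mul(-2512, Pow(10, -1)), 2) = Pow(Mul(-2512, Rational(1, 10)), 2) = Pow(Rational(-1256, 5), 2) = Rational(1577536, 25)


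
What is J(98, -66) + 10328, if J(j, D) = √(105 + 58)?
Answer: 10328 + √163 ≈ 10341.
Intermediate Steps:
J(j, D) = √163
J(98, -66) + 10328 = √163 + 10328 = 10328 + √163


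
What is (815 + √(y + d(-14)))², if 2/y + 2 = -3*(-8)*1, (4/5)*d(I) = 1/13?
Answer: (233090 + √15301)²/81796 ≈ 6.6493e+5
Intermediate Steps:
d(I) = 5/52 (d(I) = (5/4)/13 = (5/4)*(1/13) = 5/52)
y = 1/11 (y = 2/(-2 - 3*(-8)*1) = 2/(-2 + 24*1) = 2/(-2 + 24) = 2/22 = 2*(1/22) = 1/11 ≈ 0.090909)
(815 + √(y + d(-14)))² = (815 + √(1/11 + 5/52))² = (815 + √(107/572))² = (815 + √15301/286)²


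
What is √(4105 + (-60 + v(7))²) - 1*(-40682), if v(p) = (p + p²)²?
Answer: 40682 + √9465881 ≈ 43759.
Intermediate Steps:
√(4105 + (-60 + v(7))²) - 1*(-40682) = √(4105 + (-60 + 7²*(1 + 7)²)²) - 1*(-40682) = √(4105 + (-60 + 49*8²)²) + 40682 = √(4105 + (-60 + 49*64)²) + 40682 = √(4105 + (-60 + 3136)²) + 40682 = √(4105 + 3076²) + 40682 = √(4105 + 9461776) + 40682 = √9465881 + 40682 = 40682 + √9465881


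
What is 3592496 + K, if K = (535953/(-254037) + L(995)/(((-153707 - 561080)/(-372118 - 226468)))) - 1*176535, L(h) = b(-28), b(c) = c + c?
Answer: 206756436865091052/60527448373 ≈ 3.4159e+6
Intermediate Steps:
b(c) = 2*c
L(h) = -56 (L(h) = 2*(-28) = -56)
K = -10688179305117956/60527448373 (K = (535953/(-254037) - 56*(-372118 - 226468)/(-153707 - 561080)) - 1*176535 = (535953*(-1/254037) - 56/((-714787/(-598586)))) - 176535 = (-178651/84679 - 56/((-714787*(-1/598586)))) - 176535 = (-178651/84679 - 56/714787/598586) - 176535 = (-178651/84679 - 56*598586/714787) - 176535 = (-178651/84679 - 33520816/714787) - 176535 = -2966206590401/60527448373 - 176535 = -10688179305117956/60527448373 ≈ -1.7658e+5)
3592496 + K = 3592496 - 10688179305117956/60527448373 = 206756436865091052/60527448373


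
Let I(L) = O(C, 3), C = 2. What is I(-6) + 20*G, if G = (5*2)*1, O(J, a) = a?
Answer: 203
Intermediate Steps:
G = 10 (G = 10*1 = 10)
I(L) = 3
I(-6) + 20*G = 3 + 20*10 = 3 + 200 = 203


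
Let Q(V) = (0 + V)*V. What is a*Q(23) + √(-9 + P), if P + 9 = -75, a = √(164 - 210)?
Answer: I*(√93 + 529*√46) ≈ 3597.5*I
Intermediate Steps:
a = I*√46 (a = √(-46) = I*√46 ≈ 6.7823*I)
P = -84 (P = -9 - 75 = -84)
Q(V) = V² (Q(V) = V*V = V²)
a*Q(23) + √(-9 + P) = (I*√46)*23² + √(-9 - 84) = (I*√46)*529 + √(-93) = 529*I*√46 + I*√93 = I*√93 + 529*I*√46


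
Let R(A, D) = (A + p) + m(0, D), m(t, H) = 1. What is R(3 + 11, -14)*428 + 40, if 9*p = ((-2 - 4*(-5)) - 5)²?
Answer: 130472/9 ≈ 14497.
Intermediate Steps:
p = 169/9 (p = ((-2 - 4*(-5)) - 5)²/9 = ((-2 + 20) - 5)²/9 = (18 - 5)²/9 = (⅑)*13² = (⅑)*169 = 169/9 ≈ 18.778)
R(A, D) = 178/9 + A (R(A, D) = (A + 169/9) + 1 = (169/9 + A) + 1 = 178/9 + A)
R(3 + 11, -14)*428 + 40 = (178/9 + (3 + 11))*428 + 40 = (178/9 + 14)*428 + 40 = (304/9)*428 + 40 = 130112/9 + 40 = 130472/9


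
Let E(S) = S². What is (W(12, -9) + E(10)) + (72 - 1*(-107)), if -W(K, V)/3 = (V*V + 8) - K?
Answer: 48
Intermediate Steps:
W(K, V) = -24 - 3*V² + 3*K (W(K, V) = -3*((V*V + 8) - K) = -3*((V² + 8) - K) = -3*((8 + V²) - K) = -3*(8 + V² - K) = -24 - 3*V² + 3*K)
(W(12, -9) + E(10)) + (72 - 1*(-107)) = ((-24 - 3*(-9)² + 3*12) + 10²) + (72 - 1*(-107)) = ((-24 - 3*81 + 36) + 100) + (72 + 107) = ((-24 - 243 + 36) + 100) + 179 = (-231 + 100) + 179 = -131 + 179 = 48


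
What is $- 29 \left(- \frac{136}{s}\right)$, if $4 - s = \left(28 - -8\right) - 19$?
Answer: $- \frac{3944}{13} \approx -303.38$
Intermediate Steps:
$s = -13$ ($s = 4 - \left(\left(28 - -8\right) - 19\right) = 4 - \left(\left(28 + 8\right) - 19\right) = 4 - \left(36 - 19\right) = 4 - 17 = -13$)
$- 29 \left(- \frac{136}{s}\right) = - 29 \left(- \frac{136}{-13}\right) = - 29 \left(\left(-136\right) \left(- \frac{1}{13}\right)\right) = \left(-29\right) \frac{136}{13} = - \frac{3944}{13}$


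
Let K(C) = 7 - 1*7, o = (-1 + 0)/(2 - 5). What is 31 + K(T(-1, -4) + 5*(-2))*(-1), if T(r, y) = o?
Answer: 31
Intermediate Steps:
o = 1/3 (o = -1/(-3) = -1*(-1/3) = 1/3 ≈ 0.33333)
T(r, y) = 1/3
K(C) = 0 (K(C) = 7 - 7 = 0)
31 + K(T(-1, -4) + 5*(-2))*(-1) = 31 + 0*(-1) = 31 + 0 = 31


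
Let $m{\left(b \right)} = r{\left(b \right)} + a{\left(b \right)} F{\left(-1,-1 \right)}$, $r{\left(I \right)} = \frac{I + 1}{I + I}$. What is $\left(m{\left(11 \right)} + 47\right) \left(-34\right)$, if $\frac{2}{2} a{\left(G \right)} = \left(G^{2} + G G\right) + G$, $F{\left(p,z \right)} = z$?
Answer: $\frac{76840}{11} \approx 6985.5$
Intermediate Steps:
$r{\left(I \right)} = \frac{1 + I}{2 I}$
$a{\left(G \right)} = G + 2 G^{2}$ ($a{\left(G \right)} = \left(G^{2} + G G\right) + G = \left(G^{2} + G^{2}\right) + G = 2 G^{2} + G = G + 2 G^{2}$)
$m{\left(b \right)} = \frac{1 + b}{2 b} - b \left(1 + 2 b\right)$ ($m{\left(b \right)} = \frac{1 + b}{2 b} + b \left(1 + 2 b\right) \left(-1\right) = \frac{1 + b}{2 b} - b \left(1 + 2 b\right)$)
$\left(m{\left(11 \right)} + 47\right) \left(-34\right) = \left(\left(\frac{1}{2} + \frac{1}{2 \cdot 11} - 11 - 2 \cdot 11^{2}\right) + 47\right) \left(-34\right) = \left(\left(\frac{1}{2} + \frac{1}{2} \cdot \frac{1}{11} - 11 - 242\right) + 47\right) \left(-34\right) = \left(\left(\frac{1}{2} + \frac{1}{22} - 11 - 242\right) + 47\right) \left(-34\right) = \left(- \frac{2777}{11} + 47\right) \left(-34\right) = \left(- \frac{2260}{11}\right) \left(-34\right) = \frac{76840}{11}$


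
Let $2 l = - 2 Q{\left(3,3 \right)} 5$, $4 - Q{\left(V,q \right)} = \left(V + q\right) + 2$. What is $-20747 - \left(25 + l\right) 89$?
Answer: $-24752$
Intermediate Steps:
$Q{\left(V,q \right)} = 2 - V - q$ ($Q{\left(V,q \right)} = 4 - \left(\left(V + q\right) + 2\right) = 4 - \left(2 + V + q\right) = 2 - V - q$)
$l = 20$ ($l = \frac{- 2 \left(2 - 3 - 3\right) 5}{2} = \frac{\left(-2\right) \left(-4\right) 5}{2} = \frac{8 \cdot 5}{2} = \frac{1}{2} \cdot 40 = 20$)
$-20747 - \left(25 + l\right) 89 = -20747 - \left(25 + 20\right) 89 = -20747 - 45 \cdot 89 = -20747 - 4005 = -24752$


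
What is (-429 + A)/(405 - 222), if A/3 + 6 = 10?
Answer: -139/61 ≈ -2.2787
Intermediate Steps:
A = 12 (A = -18 + 3*10 = -18 + 30 = 12)
(-429 + A)/(405 - 222) = (-429 + 12)/(405 - 222) = -417/183 = -417*1/183 = -139/61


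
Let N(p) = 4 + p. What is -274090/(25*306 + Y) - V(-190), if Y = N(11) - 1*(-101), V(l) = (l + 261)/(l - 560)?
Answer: -102508057/2912250 ≈ -35.199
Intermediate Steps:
V(l) = (261 + l)/(-560 + l)
Y = 116 (Y = (4 + 11) - 1*(-101) = 15 + 101 = 116)
-274090/(25*306 + Y) - V(-190) = -274090/(25*306 + 116) - (261 - 190)/(-560 - 190) = -274090/(7650 + 116) - 71/(-750) = -274090/7766 - (-1)*71/750 = -274090*1/7766 - 1*(-71/750) = -137045/3883 + 71/750 = -102508057/2912250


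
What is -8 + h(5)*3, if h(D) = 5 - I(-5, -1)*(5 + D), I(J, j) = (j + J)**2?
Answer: -1073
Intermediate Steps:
I(J, j) = (J + j)**2
h(D) = -175 - 36*D (h(D) = 5 - (-5 - 1)**2*(5 + D) = 5 - (-6)**2*(5 + D) = 5 - 36*(5 + D) = 5 - (180 + 36*D) = 5 + (-180 - 36*D) = -175 - 36*D)
-8 + h(5)*3 = -8 + (-175 - 36*5)*3 = -8 + (-175 - 180)*3 = -8 - 355*3 = -8 - 1065 = -1073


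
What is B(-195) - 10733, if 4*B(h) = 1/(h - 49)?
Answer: -10475409/976 ≈ -10733.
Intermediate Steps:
B(h) = 1/(4*(-49 + h)) (B(h) = 1/(4*(h - 49)) = 1/(4*(-49 + h)))
B(-195) - 10733 = 1/(4*(-49 - 195)) - 10733 = (1/4)/(-244) - 10733 = (1/4)*(-1/244) - 10733 = -1/976 - 10733 = -10475409/976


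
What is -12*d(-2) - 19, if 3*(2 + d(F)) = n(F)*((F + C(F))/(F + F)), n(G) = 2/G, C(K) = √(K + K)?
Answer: 7 - 2*I ≈ 7.0 - 2.0*I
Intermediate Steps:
C(K) = √2*√K (C(K) = √(2*K) = √2*√K)
d(F) = -2 + (F + √2*√F)/(3*F²) (d(F) = -2 + ((2/F)*((F + √2*√F)/(F + F)))/3 = -2 + ((2/F)*((F + √2*√F)/((2*F))))/3 = -2 + ((2/F)*((F + √2*√F)*(1/(2*F))))/3 = -2 + ((2/F)*((F + √2*√F)/(2*F)))/3 = -2 + ((F + √2*√F)/F²)/3 = -2 + (F + √2*√F)/(3*F²))
-12*d(-2) - 19 = -12*(-2 + (⅓)/(-2) + √2/(3*(-2)^(3/2))) - 19 = -12*(-2 + (⅓)*(-½) + √2*(I*√2/4)/3) - 19 = -12*(-2 - ⅙ + I/6) - 19 = -12*(-13/6 + I/6) - 19 = (26 - 2*I) - 19 = 7 - 2*I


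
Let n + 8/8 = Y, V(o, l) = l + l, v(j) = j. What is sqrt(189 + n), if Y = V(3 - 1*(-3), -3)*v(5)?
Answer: sqrt(158) ≈ 12.570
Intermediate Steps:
V(o, l) = 2*l
Y = -30 (Y = (2*(-3))*5 = -6*5 = -30)
n = -31 (n = -1 - 30 = -31)
sqrt(189 + n) = sqrt(189 - 31) = sqrt(158)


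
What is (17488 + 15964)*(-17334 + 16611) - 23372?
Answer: -24209168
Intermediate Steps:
(17488 + 15964)*(-17334 + 16611) - 23372 = 33452*(-723) - 23372 = -24185796 - 23372 = -24209168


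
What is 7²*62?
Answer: 3038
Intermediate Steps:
7²*62 = 49*62 = 3038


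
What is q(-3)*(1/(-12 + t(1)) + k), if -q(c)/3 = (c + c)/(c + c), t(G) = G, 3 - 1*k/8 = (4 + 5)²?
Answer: 20595/11 ≈ 1872.3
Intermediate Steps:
k = -624 (k = 24 - 8*(4 + 5)² = 24 - 8*9² = 24 - 8*81 = 24 - 648 = -624)
q(c) = -3 (q(c) = -3*(c + c)/(c + c) = -3*2*c/(2*c) = -3*2*c*1/(2*c) = -3*1 = -3)
q(-3)*(1/(-12 + t(1)) + k) = -3*(1/(-12 + 1) - 624) = -3*(1/(-11) - 624) = -3*(-1/11 - 624) = -3*(-6865/11) = 20595/11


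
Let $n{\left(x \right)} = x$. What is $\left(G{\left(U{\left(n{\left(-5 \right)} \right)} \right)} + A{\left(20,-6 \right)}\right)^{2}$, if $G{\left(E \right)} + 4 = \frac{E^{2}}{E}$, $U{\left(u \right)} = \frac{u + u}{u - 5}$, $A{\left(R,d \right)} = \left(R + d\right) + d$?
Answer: $25$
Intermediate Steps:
$A{\left(R,d \right)} = R + 2 d$
$U{\left(u \right)} = \frac{2 u}{-5 + u}$
$G{\left(E \right)} = -4 + E$ ($G{\left(E \right)} = -4 + \frac{E^{2}}{E} = -4 + E$)
$\left(G{\left(U{\left(n{\left(-5 \right)} \right)} \right)} + A{\left(20,-6 \right)}\right)^{2} = \left(\left(-4 + 2 \left(-5\right) \frac{1}{-5 - 5}\right) + \left(20 + 2 \left(-6\right)\right)\right)^{2} = \left(\left(-4 + 2 \left(-5\right) \frac{1}{-10}\right) + \left(20 - 12\right)\right)^{2} = \left(\left(-4 + 2 \left(-5\right) \left(- \frac{1}{10}\right)\right) + 8\right)^{2} = \left(\left(-4 + 1\right) + 8\right)^{2} = \left(-3 + 8\right)^{2} = 5^{2} = 25$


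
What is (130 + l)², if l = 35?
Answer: 27225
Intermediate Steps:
(130 + l)² = (130 + 35)² = 165² = 27225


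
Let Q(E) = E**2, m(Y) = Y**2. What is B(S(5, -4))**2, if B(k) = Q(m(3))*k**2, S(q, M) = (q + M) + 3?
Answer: 1679616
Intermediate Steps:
S(q, M) = 3 + M + q (S(q, M) = (M + q) + 3 = 3 + M + q)
B(k) = 81*k**2 (B(k) = (3**2)**2*k**2 = 9**2*k**2 = 81*k**2)
B(S(5, -4))**2 = (81*(3 - 4 + 5)**2)**2 = (81*4**2)**2 = (81*16)**2 = 1296**2 = 1679616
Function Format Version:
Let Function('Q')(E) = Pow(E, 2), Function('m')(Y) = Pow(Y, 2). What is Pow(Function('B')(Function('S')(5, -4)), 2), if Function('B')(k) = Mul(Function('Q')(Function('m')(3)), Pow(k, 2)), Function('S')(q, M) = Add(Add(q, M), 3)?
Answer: 1679616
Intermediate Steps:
Function('S')(q, M) = Add(3, M, q) (Function('S')(q, M) = Add(Add(M, q), 3) = Add(3, M, q))
Function('B')(k) = Mul(81, Pow(k, 2)) (Function('B')(k) = Mul(Pow(Pow(3, 2), 2), Pow(k, 2)) = Mul(Pow(9, 2), Pow(k, 2)) = Mul(81, Pow(k, 2)))
Pow(Function('B')(Function('S')(5, -4)), 2) = Pow(Mul(81, Pow(Add(3, -4, 5), 2)), 2) = Pow(Mul(81, Pow(4, 2)), 2) = Pow(Mul(81, 16), 2) = Pow(1296, 2) = 1679616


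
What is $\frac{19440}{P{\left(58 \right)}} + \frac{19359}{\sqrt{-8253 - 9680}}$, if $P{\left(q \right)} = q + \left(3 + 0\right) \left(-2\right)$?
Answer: $\frac{4860}{13} - \frac{19359 i \sqrt{17933}}{17933} \approx 373.85 - 144.56 i$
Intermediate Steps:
$P{\left(q \right)} = -6 + q$ ($P{\left(q \right)} = q + 3 \left(-2\right) = q - 6 = -6 + q$)
$\frac{19440}{P{\left(58 \right)}} + \frac{19359}{\sqrt{-8253 - 9680}} = \frac{19440}{-6 + 58} + \frac{19359}{\sqrt{-8253 - 9680}} = \frac{19440}{52} + \frac{19359}{\sqrt{-17933}} = 19440 \cdot \frac{1}{52} + \frac{19359}{i \sqrt{17933}} = \frac{4860}{13} + 19359 \left(- \frac{i \sqrt{17933}}{17933}\right) = \frac{4860}{13} - \frac{19359 i \sqrt{17933}}{17933}$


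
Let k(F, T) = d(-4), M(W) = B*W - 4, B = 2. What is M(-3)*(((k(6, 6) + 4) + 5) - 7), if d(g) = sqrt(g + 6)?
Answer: -20 - 10*sqrt(2) ≈ -34.142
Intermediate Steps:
d(g) = sqrt(6 + g)
M(W) = -4 + 2*W (M(W) = 2*W - 4 = -4 + 2*W)
k(F, T) = sqrt(2) (k(F, T) = sqrt(6 - 4) = sqrt(2))
M(-3)*(((k(6, 6) + 4) + 5) - 7) = (-4 + 2*(-3))*(((sqrt(2) + 4) + 5) - 7) = (-4 - 6)*(((4 + sqrt(2)) + 5) - 7) = -10*((9 + sqrt(2)) - 7) = -10*(2 + sqrt(2)) = -20 - 10*sqrt(2)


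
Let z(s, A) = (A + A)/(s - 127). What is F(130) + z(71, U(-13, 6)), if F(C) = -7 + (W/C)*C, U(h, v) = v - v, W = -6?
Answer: -13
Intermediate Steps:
U(h, v) = 0
F(C) = -13 (F(C) = -7 + (-6/C)*C = -7 - 6 = -13)
z(s, A) = 2*A/(-127 + s) (z(s, A) = (2*A)/(-127 + s) = 2*A/(-127 + s))
F(130) + z(71, U(-13, 6)) = -13 + 2*0/(-127 + 71) = -13 + 2*0/(-56) = -13 + 2*0*(-1/56) = -13 + 0 = -13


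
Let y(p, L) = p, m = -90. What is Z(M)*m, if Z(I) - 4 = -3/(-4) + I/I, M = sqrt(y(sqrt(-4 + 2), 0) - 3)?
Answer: -1035/2 ≈ -517.50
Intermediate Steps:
M = sqrt(-3 + I*sqrt(2)) (M = sqrt(sqrt(-4 + 2) - 3) = sqrt(sqrt(-2) - 3) = sqrt(I*sqrt(2) - 3) = sqrt(-3 + I*sqrt(2)) ≈ 0.39788 + 1.7772*I)
Z(I) = 23/4 (Z(I) = 4 + (-3/(-4) + I/I) = 4 + (-3*(-1/4) + 1) = 4 + (3/4 + 1) = 4 + 7/4 = 23/4)
Z(M)*m = (23/4)*(-90) = -1035/2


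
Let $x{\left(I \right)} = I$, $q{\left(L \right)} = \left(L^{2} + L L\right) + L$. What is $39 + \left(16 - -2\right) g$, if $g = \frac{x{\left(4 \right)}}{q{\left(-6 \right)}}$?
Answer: $\frac{441}{11} \approx 40.091$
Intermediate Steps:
$q{\left(L \right)} = L + 2 L^{2}$ ($q{\left(L \right)} = \left(L^{2} + L^{2}\right) + L = 2 L^{2} + L = L + 2 L^{2}$)
$g = \frac{2}{33}$ ($g = \frac{4}{\left(-6\right) \left(1 + 2 \left(-6\right)\right)} = \frac{4}{\left(-6\right) \left(1 - 12\right)} = \frac{4}{\left(-6\right) \left(-11\right)} = \frac{4}{66} = 4 \cdot \frac{1}{66} = \frac{2}{33} \approx 0.060606$)
$39 + \left(16 - -2\right) g = 39 + \left(16 - -2\right) \frac{2}{33} = 39 + \left(16 + 2\right) \frac{2}{33} = 39 + 18 \cdot \frac{2}{33} = 39 + \frac{12}{11} = \frac{441}{11}$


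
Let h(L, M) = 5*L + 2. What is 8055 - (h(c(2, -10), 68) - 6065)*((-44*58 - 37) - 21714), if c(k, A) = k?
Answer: -147098004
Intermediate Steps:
h(L, M) = 2 + 5*L
8055 - (h(c(2, -10), 68) - 6065)*((-44*58 - 37) - 21714) = 8055 - ((2 + 5*2) - 6065)*((-44*58 - 37) - 21714) = 8055 - ((2 + 10) - 6065)*((-2552 - 37) - 21714) = 8055 - (12 - 6065)*(-2589 - 21714) = 8055 - (-6053)*(-24303) = 8055 - 1*147106059 = 8055 - 147106059 = -147098004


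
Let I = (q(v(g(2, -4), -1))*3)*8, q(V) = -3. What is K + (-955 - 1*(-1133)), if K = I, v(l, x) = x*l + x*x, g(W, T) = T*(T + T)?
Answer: 106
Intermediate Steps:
g(W, T) = 2*T² (g(W, T) = T*(2*T) = 2*T²)
v(l, x) = x² + l*x (v(l, x) = l*x + x² = x² + l*x)
I = -72 (I = -3*3*8 = -9*8 = -72)
K = -72
K + (-955 - 1*(-1133)) = -72 + (-955 - 1*(-1133)) = -72 + (-955 + 1133) = -72 + 178 = 106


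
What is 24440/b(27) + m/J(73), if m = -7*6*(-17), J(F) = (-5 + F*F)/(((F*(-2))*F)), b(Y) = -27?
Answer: -83895871/35937 ≈ -2334.5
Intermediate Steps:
J(F) = -(-5 + F²)/(2*F²) (J(F) = (-5 + F²)/(((-2*F)*F)) = (-5 + F²)/((-2*F²)) = (-5 + F²)*(-1/(2*F²)) = -(-5 + F²)/(2*F²))
m = 714 (m = -42*(-17) = 714)
24440/b(27) + m/J(73) = 24440/(-27) + 714/(((½)*(5 - 1*73²)/73²)) = 24440*(-1/27) + 714/(((½)*(1/5329)*(5 - 1*5329))) = -24440/27 + 714/(((½)*(1/5329)*(5 - 5329))) = -24440/27 + 714/(((½)*(1/5329)*(-5324))) = -24440/27 + 714/(-2662/5329) = -24440/27 + 714*(-5329/2662) = -24440/27 - 1902453/1331 = -83895871/35937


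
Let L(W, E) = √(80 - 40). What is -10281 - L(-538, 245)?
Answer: -10281 - 2*√10 ≈ -10287.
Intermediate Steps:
L(W, E) = 2*√10 (L(W, E) = √40 = 2*√10)
-10281 - L(-538, 245) = -10281 - 2*√10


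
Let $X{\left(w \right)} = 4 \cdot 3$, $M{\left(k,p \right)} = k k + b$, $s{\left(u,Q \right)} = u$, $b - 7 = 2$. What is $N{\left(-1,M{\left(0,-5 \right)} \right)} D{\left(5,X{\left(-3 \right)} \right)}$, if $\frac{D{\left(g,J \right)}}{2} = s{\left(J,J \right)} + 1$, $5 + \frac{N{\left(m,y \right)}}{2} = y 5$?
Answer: $2080$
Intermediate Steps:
$b = 9$ ($b = 7 + 2 = 9$)
$M{\left(k,p \right)} = 9 + k^{2}$ ($M{\left(k,p \right)} = k k + 9 = k^{2} + 9 = 9 + k^{2}$)
$X{\left(w \right)} = 12$
$N{\left(m,y \right)} = -10 + 10 y$ ($N{\left(m,y \right)} = -10 + 2 y 5 = -10 + 2 \cdot 5 y = -10 + 10 y$)
$D{\left(g,J \right)} = 2 + 2 J$ ($D{\left(g,J \right)} = 2 \left(J + 1\right) = 2 \left(1 + J\right) = 2 + 2 J$)
$N{\left(-1,M{\left(0,-5 \right)} \right)} D{\left(5,X{\left(-3 \right)} \right)} = \left(-10 + 10 \left(9 + 0^{2}\right)\right) \left(2 + 2 \cdot 12\right) = \left(-10 + 10 \left(9 + 0\right)\right) \left(2 + 24\right) = \left(-10 + 10 \cdot 9\right) 26 = \left(-10 + 90\right) 26 = 80 \cdot 26 = 2080$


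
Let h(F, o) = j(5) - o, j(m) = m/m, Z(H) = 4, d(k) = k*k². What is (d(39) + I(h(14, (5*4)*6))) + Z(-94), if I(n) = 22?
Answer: 59345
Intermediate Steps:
d(k) = k³
j(m) = 1
h(F, o) = 1 - o
(d(39) + I(h(14, (5*4)*6))) + Z(-94) = (39³ + 22) + 4 = (59319 + 22) + 4 = 59341 + 4 = 59345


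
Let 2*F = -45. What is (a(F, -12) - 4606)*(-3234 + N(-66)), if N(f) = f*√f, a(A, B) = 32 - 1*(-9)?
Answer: 14763210 + 301290*I*√66 ≈ 1.4763e+7 + 2.4477e+6*I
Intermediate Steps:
F = -45/2 (F = (½)*(-45) = -45/2 ≈ -22.500)
a(A, B) = 41 (a(A, B) = 32 + 9 = 41)
N(f) = f^(3/2)
(a(F, -12) - 4606)*(-3234 + N(-66)) = (41 - 4606)*(-3234 + (-66)^(3/2)) = -4565*(-3234 - 66*I*√66) = 14763210 + 301290*I*√66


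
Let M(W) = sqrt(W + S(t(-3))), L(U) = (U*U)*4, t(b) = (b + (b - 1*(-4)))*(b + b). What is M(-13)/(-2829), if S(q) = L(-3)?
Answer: -sqrt(23)/2829 ≈ -0.0016952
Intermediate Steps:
t(b) = 2*b*(4 + 2*b) (t(b) = (b + (b + 4))*(2*b) = (b + (4 + b))*(2*b) = (4 + 2*b)*(2*b) = 2*b*(4 + 2*b))
L(U) = 4*U**2 (L(U) = U**2*4 = 4*U**2)
S(q) = 36 (S(q) = 4*(-3)**2 = 4*9 = 36)
M(W) = sqrt(36 + W) (M(W) = sqrt(W + 36) = sqrt(36 + W))
M(-13)/(-2829) = sqrt(36 - 13)/(-2829) = sqrt(23)*(-1/2829) = -sqrt(23)/2829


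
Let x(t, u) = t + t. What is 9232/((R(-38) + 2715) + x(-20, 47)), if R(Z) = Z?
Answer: 9232/2637 ≈ 3.5009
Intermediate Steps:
x(t, u) = 2*t
9232/((R(-38) + 2715) + x(-20, 47)) = 9232/((-38 + 2715) + 2*(-20)) = 9232/(2677 - 40) = 9232/2637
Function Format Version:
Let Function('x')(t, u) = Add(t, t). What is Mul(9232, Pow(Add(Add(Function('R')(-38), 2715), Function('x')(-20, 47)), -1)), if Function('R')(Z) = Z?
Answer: Rational(9232, 2637) ≈ 3.5009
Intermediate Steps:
Function('x')(t, u) = Mul(2, t)
Mul(9232, Pow(Add(Add(Function('R')(-38), 2715), Function('x')(-20, 47)), -1)) = Mul(9232, Pow(Add(Add(-38, 2715), Mul(2, -20)), -1)) = Mul(9232, Pow(Add(2677, -40), -1)) = Mul(9232, Pow(2637, -1)) = Mul(9232, Rational(1, 2637)) = Rational(9232, 2637)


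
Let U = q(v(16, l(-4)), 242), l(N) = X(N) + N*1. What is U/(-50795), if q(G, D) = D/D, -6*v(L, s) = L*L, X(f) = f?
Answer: -1/50795 ≈ -1.9687e-5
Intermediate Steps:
l(N) = 2*N (l(N) = N + N*1 = N + N = 2*N)
v(L, s) = -L²/6 (v(L, s) = -L*L/6 = -L²/6)
q(G, D) = 1
U = 1
U/(-50795) = 1/(-50795) = 1*(-1/50795) = -1/50795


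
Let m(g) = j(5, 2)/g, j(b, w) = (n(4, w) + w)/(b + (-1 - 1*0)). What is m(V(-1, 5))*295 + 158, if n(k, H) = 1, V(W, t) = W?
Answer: -253/4 ≈ -63.250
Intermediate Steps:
j(b, w) = (1 + w)/(-1 + b) (j(b, w) = (1 + w)/(b + (-1 - 1*0)) = (1 + w)/(b + (-1 + 0)) = (1 + w)/(b - 1) = (1 + w)/(-1 + b))
m(g) = 3/(4*g) (m(g) = ((1 + 2)/(-1 + 5))/g = (3/4)/g = ((¼)*3)/g = 3/(4*g))
m(V(-1, 5))*295 + 158 = ((¾)/(-1))*295 + 158 = ((¾)*(-1))*295 + 158 = -¾*295 + 158 = -885/4 + 158 = -253/4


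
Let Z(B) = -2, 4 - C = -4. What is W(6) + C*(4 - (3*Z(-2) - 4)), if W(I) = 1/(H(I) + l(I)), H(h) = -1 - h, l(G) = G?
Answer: 111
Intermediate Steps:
C = 8 (C = 4 - 1*(-4) = 4 + 4 = 8)
W(I) = -1 (W(I) = 1/((-1 - I) + I) = 1/(-1) = -1)
W(6) + C*(4 - (3*Z(-2) - 4)) = -1 + 8*(4 - (3*(-2) - 4)) = -1 + 8*(4 - (-6 - 4)) = -1 + 8*(4 - 1*(-10)) = -1 + 8*(4 + 10) = -1 + 8*14 = -1 + 112 = 111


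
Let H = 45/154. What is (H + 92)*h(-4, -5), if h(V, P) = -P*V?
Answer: -142130/77 ≈ -1845.8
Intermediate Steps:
h(V, P) = -P*V
H = 45/154 (H = 45*(1/154) = 45/154 ≈ 0.29221)
(H + 92)*h(-4, -5) = (45/154 + 92)*(-1*(-5)*(-4)) = (14213/154)*(-20) = -142130/77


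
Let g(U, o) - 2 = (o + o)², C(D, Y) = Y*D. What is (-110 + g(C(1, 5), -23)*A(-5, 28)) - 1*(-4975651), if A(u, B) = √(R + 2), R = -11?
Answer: 4975541 + 6354*I ≈ 4.9755e+6 + 6354.0*I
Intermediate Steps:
A(u, B) = 3*I (A(u, B) = √(-11 + 2) = √(-9) = 3*I)
C(D, Y) = D*Y
g(U, o) = 2 + 4*o² (g(U, o) = 2 + (o + o)² = 2 + (2*o)² = 2 + 4*o²)
(-110 + g(C(1, 5), -23)*A(-5, 28)) - 1*(-4975651) = (-110 + (2 + 4*(-23)²)*(3*I)) - 1*(-4975651) = (-110 + (2 + 4*529)*(3*I)) + 4975651 = (-110 + (2 + 2116)*(3*I)) + 4975651 = (-110 + 2118*(3*I)) + 4975651 = (-110 + 6354*I) + 4975651 = 4975541 + 6354*I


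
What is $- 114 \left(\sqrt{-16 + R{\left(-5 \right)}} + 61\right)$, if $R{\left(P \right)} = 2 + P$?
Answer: $-6954 - 114 i \sqrt{19} \approx -6954.0 - 496.91 i$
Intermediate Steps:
$- 114 \left(\sqrt{-16 + R{\left(-5 \right)}} + 61\right) = - 114 \left(\sqrt{-16 + \left(2 - 5\right)} + 61\right) = - 114 \left(\sqrt{-16 - 3} + 61\right) = - 114 \left(\sqrt{-19} + 61\right) = - 114 \left(i \sqrt{19} + 61\right) = - 114 \left(61 + i \sqrt{19}\right) = -6954 - 114 i \sqrt{19}$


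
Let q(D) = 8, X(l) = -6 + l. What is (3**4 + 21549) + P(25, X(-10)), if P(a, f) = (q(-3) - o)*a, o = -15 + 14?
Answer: 21855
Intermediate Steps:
o = -1
P(a, f) = 9*a (P(a, f) = (8 - 1*(-1))*a = (8 + 1)*a = 9*a)
(3**4 + 21549) + P(25, X(-10)) = (3**4 + 21549) + 9*25 = (81 + 21549) + 225 = 21630 + 225 = 21855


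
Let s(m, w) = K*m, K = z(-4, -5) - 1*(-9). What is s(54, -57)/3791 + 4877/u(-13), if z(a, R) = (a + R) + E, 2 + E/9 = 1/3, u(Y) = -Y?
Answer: 18478177/49283 ≈ 374.94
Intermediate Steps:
E = -15 (E = -18 + 9/3 = -18 + 9*(⅓) = -18 + 3 = -15)
z(a, R) = -15 + R + a (z(a, R) = (a + R) - 15 = (R + a) - 15 = -15 + R + a)
K = -15 (K = (-15 - 5 - 4) - 1*(-9) = -24 + 9 = -15)
s(m, w) = -15*m
s(54, -57)/3791 + 4877/u(-13) = -15*54/3791 + 4877/((-1*(-13))) = -810*1/3791 + 4877/13 = -810/3791 + 4877*(1/13) = -810/3791 + 4877/13 = 18478177/49283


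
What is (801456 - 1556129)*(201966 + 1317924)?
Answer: -1147019945970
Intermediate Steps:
(801456 - 1556129)*(201966 + 1317924) = -754673*1519890 = -1147019945970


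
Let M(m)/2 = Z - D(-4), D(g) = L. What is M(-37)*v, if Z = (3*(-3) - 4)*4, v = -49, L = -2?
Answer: 4900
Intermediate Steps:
D(g) = -2
Z = -52 (Z = (-9 - 4)*4 = -13*4 = -52)
M(m) = -100 (M(m) = 2*(-52 - 1*(-2)) = 2*(-52 + 2) = 2*(-50) = -100)
M(-37)*v = -100*(-49) = 4900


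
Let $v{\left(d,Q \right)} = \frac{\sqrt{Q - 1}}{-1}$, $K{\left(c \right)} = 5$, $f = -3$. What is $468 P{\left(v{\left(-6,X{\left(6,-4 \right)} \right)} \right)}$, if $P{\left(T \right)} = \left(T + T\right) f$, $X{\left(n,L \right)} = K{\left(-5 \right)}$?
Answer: $5616$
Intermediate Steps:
$X{\left(n,L \right)} = 5$
$v{\left(d,Q \right)} = - \sqrt{-1 + Q}$ ($v{\left(d,Q \right)} = \sqrt{-1 + Q} \left(-1\right) = - \sqrt{-1 + Q}$)
$P{\left(T \right)} = - 6 T$ ($P{\left(T \right)} = \left(T + T\right) \left(-3\right) = 2 T \left(-3\right) = - 6 T$)
$468 P{\left(v{\left(-6,X{\left(6,-4 \right)} \right)} \right)} = 468 \left(- 6 \left(- \sqrt{-1 + 5}\right)\right) = 468 \left(- 6 \left(- \sqrt{4}\right)\right) = 468 \left(- 6 \left(\left(-1\right) 2\right)\right) = 468 \left(\left(-6\right) \left(-2\right)\right) = 468 \cdot 12 = 5616$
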